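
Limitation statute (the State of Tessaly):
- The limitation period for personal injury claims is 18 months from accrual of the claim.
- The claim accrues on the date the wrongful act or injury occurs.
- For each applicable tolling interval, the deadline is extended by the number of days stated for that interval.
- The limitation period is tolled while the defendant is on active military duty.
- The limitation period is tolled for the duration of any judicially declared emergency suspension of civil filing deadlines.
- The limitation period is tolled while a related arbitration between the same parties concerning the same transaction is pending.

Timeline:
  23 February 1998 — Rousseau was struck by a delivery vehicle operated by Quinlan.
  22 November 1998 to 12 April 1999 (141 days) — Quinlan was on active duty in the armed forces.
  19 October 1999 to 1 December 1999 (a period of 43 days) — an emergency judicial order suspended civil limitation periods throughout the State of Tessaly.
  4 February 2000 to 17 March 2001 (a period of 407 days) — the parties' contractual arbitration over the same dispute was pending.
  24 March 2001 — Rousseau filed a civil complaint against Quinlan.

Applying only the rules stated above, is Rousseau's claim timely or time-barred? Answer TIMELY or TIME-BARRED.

TIMELY

The claim accrued on 23 February 1998, the date of the act.
Adding the 18 months base period to 23 February 1998 gives a deadline of 23 August 1999, before any tolling.
The period was tolled for 141 days by the defendant's active military service (22 November 1998 to 12 April 1999), pushing the deadline to 11 January 2000.
Because the emergency suspension of filing deadlines ran from 19 October 1999 to 1 December 1999, the deadline is extended by 43 days to 23 February 2000.
Because the pending related arbitration ran from 4 February 2000 to 17 March 2001, the deadline is extended by 407 days to 5 April 2001.
Filing on 24 March 2001 beat the 5 April 2001 deadline — the action is timely.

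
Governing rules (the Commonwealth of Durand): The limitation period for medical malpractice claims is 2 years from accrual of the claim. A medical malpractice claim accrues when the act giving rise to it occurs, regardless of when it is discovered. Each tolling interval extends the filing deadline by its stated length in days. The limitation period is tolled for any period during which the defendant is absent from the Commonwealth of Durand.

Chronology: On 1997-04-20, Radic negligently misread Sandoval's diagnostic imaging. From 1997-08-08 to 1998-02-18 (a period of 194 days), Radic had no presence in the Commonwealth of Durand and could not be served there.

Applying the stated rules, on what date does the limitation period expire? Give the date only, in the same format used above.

The limitation period began to run on 1997-04-20.
The untolled deadline — 2 years after 1997-04-20 — is 1999-04-20.
Because the defendant's absence from the jurisdiction ran from 1997-08-08 to 1998-02-18, the deadline is extended by 194 days to 1999-10-31.

1999-10-31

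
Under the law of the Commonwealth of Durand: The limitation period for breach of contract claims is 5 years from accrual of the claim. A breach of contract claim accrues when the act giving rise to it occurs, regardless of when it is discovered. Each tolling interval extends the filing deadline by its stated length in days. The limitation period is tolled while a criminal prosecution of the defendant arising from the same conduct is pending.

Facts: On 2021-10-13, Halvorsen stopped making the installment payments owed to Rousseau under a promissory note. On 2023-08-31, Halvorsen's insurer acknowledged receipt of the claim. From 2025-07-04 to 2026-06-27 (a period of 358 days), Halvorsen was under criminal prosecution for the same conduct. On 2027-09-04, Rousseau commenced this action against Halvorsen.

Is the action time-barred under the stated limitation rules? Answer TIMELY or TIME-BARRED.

TIMELY

The claim accrued on 2021-10-13, the date of the act.
Adding the 5 years base period to 2021-10-13 gives a deadline of 2026-10-13, before any tolling.
The pending criminal prosecution from 2025-07-04 to 2026-06-27 tolled the period for 358 days, extending the deadline to 2027-10-06.
The other events in the timeline have no effect on the limitation period under the stated rules.
The 2027-09-04 filing precedes the 2027-10-06 deadline; the claim is timely.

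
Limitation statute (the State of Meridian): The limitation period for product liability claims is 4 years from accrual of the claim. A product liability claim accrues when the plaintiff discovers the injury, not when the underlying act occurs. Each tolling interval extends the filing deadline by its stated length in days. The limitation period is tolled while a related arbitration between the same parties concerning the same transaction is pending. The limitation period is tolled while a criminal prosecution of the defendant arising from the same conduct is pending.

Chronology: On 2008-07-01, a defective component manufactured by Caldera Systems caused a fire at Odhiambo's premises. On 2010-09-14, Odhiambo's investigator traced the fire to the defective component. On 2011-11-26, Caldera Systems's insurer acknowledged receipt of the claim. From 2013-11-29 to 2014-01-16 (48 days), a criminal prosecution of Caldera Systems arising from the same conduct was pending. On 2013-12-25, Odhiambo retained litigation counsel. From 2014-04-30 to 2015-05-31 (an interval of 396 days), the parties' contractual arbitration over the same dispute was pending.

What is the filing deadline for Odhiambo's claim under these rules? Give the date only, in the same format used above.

2015-12-02

The claim did not accrue until Odhiambo discovered the injury on 2010-09-14; the 2008-07-01 act date does not start the clock under the stated rule.
The untolled deadline — 4 years after 2010-09-14 — is 2014-09-14.
The pending criminal prosecution from 2013-11-29 to 2014-01-16 tolled the period for 48 days, extending the deadline to 2014-11-01.
Because the pending related arbitration ran from 2014-04-30 to 2015-05-31, the deadline is extended by 396 days to 2015-12-02.
None of the other events listed affects the running of the period under the stated rules.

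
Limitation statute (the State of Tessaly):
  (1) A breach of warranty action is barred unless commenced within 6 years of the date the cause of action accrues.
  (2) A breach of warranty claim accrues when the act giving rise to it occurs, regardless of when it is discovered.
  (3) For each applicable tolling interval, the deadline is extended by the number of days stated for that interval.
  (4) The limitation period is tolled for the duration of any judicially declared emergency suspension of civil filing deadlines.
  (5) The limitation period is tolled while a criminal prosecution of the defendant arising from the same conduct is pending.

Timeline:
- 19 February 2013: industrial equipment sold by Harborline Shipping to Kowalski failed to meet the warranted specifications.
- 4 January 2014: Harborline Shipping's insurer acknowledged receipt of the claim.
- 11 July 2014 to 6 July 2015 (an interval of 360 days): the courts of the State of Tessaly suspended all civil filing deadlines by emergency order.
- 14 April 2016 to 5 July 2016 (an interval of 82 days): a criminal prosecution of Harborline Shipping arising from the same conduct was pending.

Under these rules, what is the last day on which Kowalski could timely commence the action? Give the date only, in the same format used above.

6 May 2020

The cause of action accrued on 19 February 2013, the date of the act.
The untolled deadline — 6 years after 19 February 2013 — is 19 February 2019.
The period was tolled for 360 days by the emergency suspension of filing deadlines (11 July 2014 to 6 July 2015), pushing the deadline to 14 February 2020.
The period was tolled for 82 days by the pending criminal prosecution (14 April 2016 to 5 July 2016), pushing the deadline to 6 May 2020.
The other events in the timeline have no effect on the limitation period under the stated rules.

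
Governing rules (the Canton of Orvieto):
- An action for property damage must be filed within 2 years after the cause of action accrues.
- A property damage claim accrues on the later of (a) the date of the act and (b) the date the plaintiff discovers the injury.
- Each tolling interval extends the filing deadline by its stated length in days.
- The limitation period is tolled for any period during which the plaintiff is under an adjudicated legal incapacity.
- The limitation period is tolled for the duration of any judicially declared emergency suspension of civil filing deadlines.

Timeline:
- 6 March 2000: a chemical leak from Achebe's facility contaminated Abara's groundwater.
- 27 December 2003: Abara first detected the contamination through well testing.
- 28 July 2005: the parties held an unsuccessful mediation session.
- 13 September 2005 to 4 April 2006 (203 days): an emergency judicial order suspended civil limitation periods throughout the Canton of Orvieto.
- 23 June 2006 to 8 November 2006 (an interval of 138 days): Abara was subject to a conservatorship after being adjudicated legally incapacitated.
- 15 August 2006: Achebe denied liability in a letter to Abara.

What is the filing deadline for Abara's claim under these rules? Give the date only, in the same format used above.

3 December 2006

The claim accrued on 27 December 2003 — the later of the 6 March 2000 act and the 27 December 2003 discovery.
Adding the 2 years base period to 27 December 2003 gives a deadline of 27 December 2005, before any tolling.
The emergency suspension of filing deadlines from 13 September 2005 to 4 April 2006 tolled the period for 203 days, extending the deadline to 18 July 2006.
The plaintiff's legal incapacity from 23 June 2006 to 8 November 2006 tolled the period for 138 days, extending the deadline to 3 December 2006.
Nothing else in the chronology tolls or restarts the period.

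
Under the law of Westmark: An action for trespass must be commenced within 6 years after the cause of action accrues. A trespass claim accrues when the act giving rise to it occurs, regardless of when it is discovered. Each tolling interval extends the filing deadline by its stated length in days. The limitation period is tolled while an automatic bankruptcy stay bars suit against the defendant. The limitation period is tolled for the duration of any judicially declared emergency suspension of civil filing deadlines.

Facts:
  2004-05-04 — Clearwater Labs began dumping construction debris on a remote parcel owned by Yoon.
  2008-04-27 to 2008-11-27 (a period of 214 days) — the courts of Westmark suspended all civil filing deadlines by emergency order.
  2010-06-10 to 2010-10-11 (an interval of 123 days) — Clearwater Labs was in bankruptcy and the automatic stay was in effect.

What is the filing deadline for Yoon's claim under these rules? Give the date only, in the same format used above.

2011-04-06

The limitation period began to run on 2004-05-04.
Adding the 6 years base period to 2004-05-04 gives a deadline of 2010-05-04, before any tolling.
The period was tolled for 214 days by the emergency suspension of filing deadlines (2008-04-27 to 2008-11-27), pushing the deadline to 2010-12-04.
The automatic bankruptcy stay from 2010-06-10 to 2010-10-11 tolled the period for 123 days, extending the deadline to 2011-04-06.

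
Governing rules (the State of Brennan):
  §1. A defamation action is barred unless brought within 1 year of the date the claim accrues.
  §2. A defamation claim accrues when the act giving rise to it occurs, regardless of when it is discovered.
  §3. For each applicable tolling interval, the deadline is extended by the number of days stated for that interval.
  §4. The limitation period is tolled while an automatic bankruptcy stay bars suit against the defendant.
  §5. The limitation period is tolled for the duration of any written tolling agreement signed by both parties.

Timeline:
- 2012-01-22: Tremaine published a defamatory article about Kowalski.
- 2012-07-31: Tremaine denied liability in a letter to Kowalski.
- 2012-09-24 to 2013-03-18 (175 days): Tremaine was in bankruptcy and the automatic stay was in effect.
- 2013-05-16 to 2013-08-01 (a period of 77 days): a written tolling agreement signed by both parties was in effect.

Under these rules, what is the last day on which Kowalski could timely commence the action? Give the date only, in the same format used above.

2013-10-01

The claim accrued on 2012-01-22, the date of the act.
1 year from 2012-01-22 is 2013-01-22.
The period was tolled for 175 days by the automatic bankruptcy stay (2012-09-24 to 2013-03-18), pushing the deadline to 2013-07-16.
The written tolling agreement from 2013-05-16 to 2013-08-01 tolled the period for 77 days, extending the deadline to 2013-10-01.
Nothing else in the chronology tolls or restarts the period.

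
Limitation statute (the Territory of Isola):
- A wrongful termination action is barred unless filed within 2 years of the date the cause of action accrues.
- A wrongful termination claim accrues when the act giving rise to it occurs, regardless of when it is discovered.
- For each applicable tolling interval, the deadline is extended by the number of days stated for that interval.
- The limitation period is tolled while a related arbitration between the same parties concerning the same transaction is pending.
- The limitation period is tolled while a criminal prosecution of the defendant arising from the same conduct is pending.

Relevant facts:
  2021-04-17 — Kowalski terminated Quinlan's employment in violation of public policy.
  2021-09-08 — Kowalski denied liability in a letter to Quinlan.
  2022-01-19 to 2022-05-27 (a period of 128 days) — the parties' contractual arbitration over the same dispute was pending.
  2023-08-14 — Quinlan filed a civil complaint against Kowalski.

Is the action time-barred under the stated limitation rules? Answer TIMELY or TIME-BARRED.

TIMELY

The claim accrued on 2021-04-17, when the wrongful act occurred.
Adding the 2 years base period to 2021-04-17 gives a deadline of 2023-04-17, before any tolling.
The pending related arbitration from 2022-01-19 to 2022-05-27 tolled the period for 128 days, extending the deadline to 2023-08-23.
The other events in the timeline have no effect on the limitation period under the stated rules.
Filing on 2023-08-14 beat the 2023-08-23 deadline — the action is timely.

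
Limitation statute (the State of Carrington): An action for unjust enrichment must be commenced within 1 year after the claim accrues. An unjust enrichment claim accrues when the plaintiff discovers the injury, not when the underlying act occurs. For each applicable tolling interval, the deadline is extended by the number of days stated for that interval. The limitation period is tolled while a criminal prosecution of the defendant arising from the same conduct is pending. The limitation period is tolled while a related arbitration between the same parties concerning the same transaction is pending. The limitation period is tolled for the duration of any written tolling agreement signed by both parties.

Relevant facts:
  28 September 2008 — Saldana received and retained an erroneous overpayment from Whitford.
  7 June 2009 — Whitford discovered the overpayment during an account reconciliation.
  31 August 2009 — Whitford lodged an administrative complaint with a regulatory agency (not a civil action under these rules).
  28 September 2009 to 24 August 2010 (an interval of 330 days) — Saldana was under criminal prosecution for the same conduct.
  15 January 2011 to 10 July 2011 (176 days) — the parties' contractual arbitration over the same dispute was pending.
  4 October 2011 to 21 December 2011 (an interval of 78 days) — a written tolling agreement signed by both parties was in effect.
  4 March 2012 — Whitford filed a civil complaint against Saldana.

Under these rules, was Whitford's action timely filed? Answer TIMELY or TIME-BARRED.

TIME-BARRED

Under the discovery rule, the claim accrued on 7 June 2009, when Whitford discovered the injury — not on the 28 September 2008 date of the underlying act.
Adding the 1 year base period to 7 June 2009 gives a deadline of 7 June 2010, before any tolling.
The pending criminal prosecution from 28 September 2009 to 24 August 2010 tolled the period for 330 days, extending the deadline to 3 May 2011.
The pending related arbitration from 15 January 2011 to 10 July 2011 tolled the period for 176 days, extending the deadline to 26 October 2011.
The period was tolled for 78 days by the written tolling agreement (4 October 2011 to 21 December 2011), pushing the deadline to 12 January 2012.
None of the other events listed affects the running of the period under the stated rules.
Whitford filed on 4 March 2012, after the 12 January 2012 deadline, so the action is time-barred.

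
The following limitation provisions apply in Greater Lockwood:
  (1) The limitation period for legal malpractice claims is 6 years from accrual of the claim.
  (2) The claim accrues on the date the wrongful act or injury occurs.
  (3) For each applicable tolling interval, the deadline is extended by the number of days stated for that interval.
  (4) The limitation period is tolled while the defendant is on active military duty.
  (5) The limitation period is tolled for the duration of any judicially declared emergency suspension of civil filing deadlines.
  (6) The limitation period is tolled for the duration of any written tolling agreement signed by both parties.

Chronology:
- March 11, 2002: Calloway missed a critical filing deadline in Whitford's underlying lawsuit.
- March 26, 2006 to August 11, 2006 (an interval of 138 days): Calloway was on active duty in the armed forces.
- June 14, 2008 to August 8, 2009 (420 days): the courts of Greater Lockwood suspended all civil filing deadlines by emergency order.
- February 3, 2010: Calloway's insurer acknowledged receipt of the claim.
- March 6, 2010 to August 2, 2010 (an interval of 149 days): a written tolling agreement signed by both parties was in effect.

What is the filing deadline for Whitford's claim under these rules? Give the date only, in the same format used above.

The claim accrued on March 11, 2002, when the wrongful act occurred.
Adding the 6 years base period to March 11, 2002 gives a deadline of March 11, 2008, before any tolling.
The period was tolled for 138 days by the defendant's active military service (March 26, 2006 to August 11, 2006), pushing the deadline to July 27, 2008.
Because the emergency suspension of filing deadlines ran from June 14, 2008 to August 8, 2009, the deadline is extended by 420 days to September 20, 2009.
The written tolling agreement starting March 6, 2010 came too late — the period had run on September 20, 2009 — and so does not extend the deadline.
The other events in the timeline have no effect on the limitation period under the stated rules.

September 20, 2009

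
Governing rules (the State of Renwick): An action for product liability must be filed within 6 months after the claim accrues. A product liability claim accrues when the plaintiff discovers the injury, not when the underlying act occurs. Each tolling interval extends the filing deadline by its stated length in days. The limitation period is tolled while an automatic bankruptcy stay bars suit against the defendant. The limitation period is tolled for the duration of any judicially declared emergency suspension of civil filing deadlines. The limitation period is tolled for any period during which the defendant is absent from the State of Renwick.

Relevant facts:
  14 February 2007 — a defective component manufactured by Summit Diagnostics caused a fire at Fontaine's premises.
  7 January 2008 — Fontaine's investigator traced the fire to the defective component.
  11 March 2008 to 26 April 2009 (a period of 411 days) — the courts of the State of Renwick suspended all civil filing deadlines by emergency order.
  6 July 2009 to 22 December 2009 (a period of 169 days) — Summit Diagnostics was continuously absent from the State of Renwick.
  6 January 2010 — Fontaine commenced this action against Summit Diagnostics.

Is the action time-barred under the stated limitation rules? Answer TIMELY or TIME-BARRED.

Accrual is tied to discovery, so the period began on 7 January 2008 rather than on 14 February 2007 when the act occurred.
6 months from 7 January 2008 is 7 July 2008.
The emergency suspension of filing deadlines from 11 March 2008 to 26 April 2009 tolled the period for 411 days, extending the deadline to 22 August 2009.
The period was tolled for 169 days by the defendant's absence from the jurisdiction (6 July 2009 to 22 December 2009), pushing the deadline to 7 February 2010.
The 6 January 2010 filing precedes the 7 February 2010 deadline; the claim is timely.

TIMELY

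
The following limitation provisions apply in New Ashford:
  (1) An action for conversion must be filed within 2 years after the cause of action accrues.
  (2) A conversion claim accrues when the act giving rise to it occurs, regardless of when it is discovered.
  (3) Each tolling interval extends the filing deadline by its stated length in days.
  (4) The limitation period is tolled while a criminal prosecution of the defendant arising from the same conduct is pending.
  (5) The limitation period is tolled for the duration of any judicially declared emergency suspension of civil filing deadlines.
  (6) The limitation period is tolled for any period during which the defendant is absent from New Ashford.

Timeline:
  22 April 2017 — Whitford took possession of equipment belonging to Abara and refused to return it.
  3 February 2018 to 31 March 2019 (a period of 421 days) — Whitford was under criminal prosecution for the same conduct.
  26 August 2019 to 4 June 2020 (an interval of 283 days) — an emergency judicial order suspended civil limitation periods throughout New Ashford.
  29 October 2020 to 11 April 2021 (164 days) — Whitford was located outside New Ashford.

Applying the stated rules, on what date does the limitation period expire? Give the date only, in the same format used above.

6 September 2021

The claim accrued on 22 April 2017, when the wrongful act occurred.
2 years from 22 April 2017 is 22 April 2019.
The period was tolled for 421 days by the pending criminal prosecution (3 February 2018 to 31 March 2019), pushing the deadline to 16 June 2020.
Because the emergency suspension of filing deadlines ran from 26 August 2019 to 4 June 2020, the deadline is extended by 283 days to 26 March 2021.
Because the defendant's absence from the jurisdiction ran from 29 October 2020 to 11 April 2021, the deadline is extended by 164 days to 6 September 2021.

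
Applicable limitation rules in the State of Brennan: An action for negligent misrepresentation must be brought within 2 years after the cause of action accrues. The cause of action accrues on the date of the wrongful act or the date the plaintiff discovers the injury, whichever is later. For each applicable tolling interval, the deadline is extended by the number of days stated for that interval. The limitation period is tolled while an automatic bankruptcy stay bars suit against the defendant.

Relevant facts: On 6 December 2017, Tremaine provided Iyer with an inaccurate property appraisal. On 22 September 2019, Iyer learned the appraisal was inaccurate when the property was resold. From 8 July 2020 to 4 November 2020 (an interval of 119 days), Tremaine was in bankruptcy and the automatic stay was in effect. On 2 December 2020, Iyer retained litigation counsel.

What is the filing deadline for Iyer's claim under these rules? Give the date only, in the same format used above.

Because discovery on 22 September 2019 post-dates the 6 December 2017 act, accrual under the later-of rule falls on 22 September 2019.
The untolled deadline — 2 years after 22 September 2019 — is 22 September 2021.
The automatic bankruptcy stay from 8 July 2020 to 4 November 2020 tolled the period for 119 days, extending the deadline to 19 January 2022.
Nothing else in the chronology tolls or restarts the period.

19 January 2022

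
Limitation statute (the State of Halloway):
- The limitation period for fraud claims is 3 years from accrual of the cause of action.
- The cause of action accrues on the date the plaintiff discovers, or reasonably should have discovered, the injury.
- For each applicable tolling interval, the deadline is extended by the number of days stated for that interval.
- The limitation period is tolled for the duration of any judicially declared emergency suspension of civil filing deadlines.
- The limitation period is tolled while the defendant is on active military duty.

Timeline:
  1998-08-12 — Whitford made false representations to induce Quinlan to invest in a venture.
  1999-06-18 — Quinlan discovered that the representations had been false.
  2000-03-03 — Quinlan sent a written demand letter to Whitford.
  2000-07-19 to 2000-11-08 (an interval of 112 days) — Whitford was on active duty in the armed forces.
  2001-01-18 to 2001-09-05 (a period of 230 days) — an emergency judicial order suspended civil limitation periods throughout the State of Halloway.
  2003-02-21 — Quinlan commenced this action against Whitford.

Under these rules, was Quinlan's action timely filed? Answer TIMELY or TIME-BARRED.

TIMELY

Under the discovery rule, the claim accrued on 1999-06-18, when Quinlan discovered the injury — not on the 1998-08-12 date of the underlying act.
Adding the 3 years base period to 1999-06-18 gives a deadline of 2002-06-18, before any tolling.
The period was tolled for 112 days by the defendant's active military service (2000-07-19 to 2000-11-08), pushing the deadline to 2002-10-08.
The emergency suspension of filing deadlines from 2001-01-18 to 2001-09-05 tolled the period for 230 days, extending the deadline to 2003-05-26.
The other events in the timeline have no effect on the limitation period under the stated rules.
Quinlan filed on 2003-02-21, before the 2003-05-26 deadline, so the action is timely.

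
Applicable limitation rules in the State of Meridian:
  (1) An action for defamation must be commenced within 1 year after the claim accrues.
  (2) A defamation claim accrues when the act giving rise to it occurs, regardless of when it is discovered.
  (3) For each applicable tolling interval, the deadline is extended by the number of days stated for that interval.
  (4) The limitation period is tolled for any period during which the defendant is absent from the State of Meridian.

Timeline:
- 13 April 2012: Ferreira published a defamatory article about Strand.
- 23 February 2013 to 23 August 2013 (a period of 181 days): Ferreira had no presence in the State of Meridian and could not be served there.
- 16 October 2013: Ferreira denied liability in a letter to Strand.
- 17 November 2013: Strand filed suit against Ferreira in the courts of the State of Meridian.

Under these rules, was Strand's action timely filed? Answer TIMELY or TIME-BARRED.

The limitation period began to run on 13 April 2012.
1 year from 13 April 2012 is 13 April 2013.
Because the defendant's absence from the jurisdiction ran from 23 February 2013 to 23 August 2013, the deadline is extended by 181 days to 11 October 2013.
Nothing else in the chronology tolls or restarts the period.
Strand filed on 17 November 2013, after the 11 October 2013 deadline, so the action is time-barred.

TIME-BARRED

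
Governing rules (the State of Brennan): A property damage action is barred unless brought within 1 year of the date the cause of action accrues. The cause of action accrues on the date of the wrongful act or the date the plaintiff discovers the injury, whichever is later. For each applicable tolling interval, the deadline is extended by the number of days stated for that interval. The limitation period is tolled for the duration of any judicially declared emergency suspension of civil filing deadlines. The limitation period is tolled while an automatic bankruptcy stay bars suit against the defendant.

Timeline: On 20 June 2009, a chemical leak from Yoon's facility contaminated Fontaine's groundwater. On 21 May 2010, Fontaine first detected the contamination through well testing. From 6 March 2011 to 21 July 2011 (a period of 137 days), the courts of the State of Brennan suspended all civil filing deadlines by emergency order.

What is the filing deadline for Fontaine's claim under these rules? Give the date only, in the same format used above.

5 October 2011

Taking the later of the act (20 June 2009) and discovery (21 May 2010), the claim accrued on 21 May 2010.
Adding the 1 year base period to 21 May 2010 gives a deadline of 21 May 2011, before any tolling.
The period was tolled for 137 days by the emergency suspension of filing deadlines (6 March 2011 to 21 July 2011), pushing the deadline to 5 October 2011.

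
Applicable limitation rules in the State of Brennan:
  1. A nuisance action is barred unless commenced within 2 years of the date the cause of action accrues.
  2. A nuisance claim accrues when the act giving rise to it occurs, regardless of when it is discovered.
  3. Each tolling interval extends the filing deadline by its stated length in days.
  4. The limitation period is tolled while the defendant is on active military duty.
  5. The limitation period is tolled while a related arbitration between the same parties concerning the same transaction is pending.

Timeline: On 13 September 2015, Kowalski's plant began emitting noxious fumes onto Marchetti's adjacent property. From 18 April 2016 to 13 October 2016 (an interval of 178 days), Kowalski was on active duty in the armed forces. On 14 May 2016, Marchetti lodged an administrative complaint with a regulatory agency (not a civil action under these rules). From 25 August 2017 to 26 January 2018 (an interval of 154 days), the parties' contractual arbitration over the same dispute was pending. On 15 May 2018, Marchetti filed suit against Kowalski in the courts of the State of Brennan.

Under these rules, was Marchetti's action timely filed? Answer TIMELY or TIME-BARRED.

TIMELY

The claim accrued on 13 September 2015, when the wrongful act occurred.
Adding the 2 years base period to 13 September 2015 gives a deadline of 13 September 2017, before any tolling.
Because the defendant's active military service ran from 18 April 2016 to 13 October 2016, the deadline is extended by 178 days to 10 March 2018.
The period was tolled for 154 days by the pending related arbitration (25 August 2017 to 26 January 2018), pushing the deadline to 11 August 2018.
Nothing else in the chronology tolls or restarts the period.
The 15 May 2018 filing precedes the 11 August 2018 deadline; the claim is timely.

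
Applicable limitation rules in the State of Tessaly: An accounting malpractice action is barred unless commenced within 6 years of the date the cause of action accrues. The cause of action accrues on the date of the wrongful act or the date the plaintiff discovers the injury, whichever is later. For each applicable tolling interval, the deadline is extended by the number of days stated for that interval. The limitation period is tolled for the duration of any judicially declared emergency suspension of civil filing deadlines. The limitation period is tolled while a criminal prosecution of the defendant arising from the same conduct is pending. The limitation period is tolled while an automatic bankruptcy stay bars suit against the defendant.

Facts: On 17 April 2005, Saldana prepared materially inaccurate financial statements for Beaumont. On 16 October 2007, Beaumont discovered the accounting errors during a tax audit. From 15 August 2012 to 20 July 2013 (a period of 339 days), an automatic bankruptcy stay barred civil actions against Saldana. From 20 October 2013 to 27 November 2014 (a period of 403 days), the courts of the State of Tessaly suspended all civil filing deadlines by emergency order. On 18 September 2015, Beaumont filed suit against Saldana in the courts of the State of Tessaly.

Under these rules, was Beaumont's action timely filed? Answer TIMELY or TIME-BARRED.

TIMELY

Because discovery on 16 October 2007 post-dates the 17 April 2005 act, accrual under the later-of rule falls on 16 October 2007.
The untolled deadline — 6 years after 16 October 2007 — is 16 October 2013.
The automatic bankruptcy stay from 15 August 2012 to 20 July 2013 tolled the period for 339 days, extending the deadline to 20 September 2014.
The emergency suspension of filing deadlines from 20 October 2013 to 27 November 2014 tolled the period for 403 days, extending the deadline to 28 October 2015.
The 18 September 2015 filing precedes the 28 October 2015 deadline; the claim is timely.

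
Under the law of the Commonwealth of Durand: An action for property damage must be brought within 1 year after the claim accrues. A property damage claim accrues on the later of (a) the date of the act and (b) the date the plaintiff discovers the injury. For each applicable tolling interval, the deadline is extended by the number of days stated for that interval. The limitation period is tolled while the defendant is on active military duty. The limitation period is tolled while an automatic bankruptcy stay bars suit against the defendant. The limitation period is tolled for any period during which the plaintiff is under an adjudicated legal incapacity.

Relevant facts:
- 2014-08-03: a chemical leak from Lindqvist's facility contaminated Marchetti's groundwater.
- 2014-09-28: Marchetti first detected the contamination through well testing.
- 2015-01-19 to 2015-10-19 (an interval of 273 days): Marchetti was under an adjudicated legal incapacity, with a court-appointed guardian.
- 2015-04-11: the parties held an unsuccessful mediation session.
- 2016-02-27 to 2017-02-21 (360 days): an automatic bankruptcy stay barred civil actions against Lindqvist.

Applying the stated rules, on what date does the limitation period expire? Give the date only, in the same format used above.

Because discovery on 2014-09-28 post-dates the 2014-08-03 act, accrual under the later-of rule falls on 2014-09-28.
1 year from 2014-09-28 is 2015-09-28.
Because the plaintiff's legal incapacity ran from 2015-01-19 to 2015-10-19, the deadline is extended by 273 days to 2016-06-27.
The automatic bankruptcy stay from 2016-02-27 to 2017-02-21 tolled the period for 360 days, extending the deadline to 2017-06-22.
The other events in the timeline have no effect on the limitation period under the stated rules.

2017-06-22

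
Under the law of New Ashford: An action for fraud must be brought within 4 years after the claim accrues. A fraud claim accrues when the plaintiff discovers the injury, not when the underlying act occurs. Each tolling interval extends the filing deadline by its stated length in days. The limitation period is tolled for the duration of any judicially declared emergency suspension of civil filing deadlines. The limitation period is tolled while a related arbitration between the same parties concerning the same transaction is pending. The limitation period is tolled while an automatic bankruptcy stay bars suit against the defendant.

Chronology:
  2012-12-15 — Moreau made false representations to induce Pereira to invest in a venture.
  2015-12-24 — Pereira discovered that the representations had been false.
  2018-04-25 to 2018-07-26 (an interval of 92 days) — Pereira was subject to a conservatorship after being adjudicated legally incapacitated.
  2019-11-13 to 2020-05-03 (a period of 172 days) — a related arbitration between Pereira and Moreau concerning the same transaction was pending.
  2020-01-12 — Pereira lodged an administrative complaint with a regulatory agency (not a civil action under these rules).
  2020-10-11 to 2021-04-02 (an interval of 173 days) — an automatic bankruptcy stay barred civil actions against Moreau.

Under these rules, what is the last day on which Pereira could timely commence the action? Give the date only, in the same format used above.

2020-06-13

Accrual is tied to discovery, so the period began on 2015-12-24 rather than on 2012-12-15 when the act occurred.
4 years from 2015-12-24 is 2019-12-24.
The period was tolled for 172 days by the pending related arbitration (2019-11-13 to 2020-05-03), pushing the deadline to 2020-06-13.
The automatic bankruptcy stay from 2020-10-11 to 2021-04-02 began after the period had already run on 2020-06-13, so it has no tolling effect.
Although the plaintiff's incapacity ran from 2018-04-25 to 2018-07-26, the stated rules do not make that a tolling event, so it is disregarded.
The other events in the timeline have no effect on the limitation period under the stated rules.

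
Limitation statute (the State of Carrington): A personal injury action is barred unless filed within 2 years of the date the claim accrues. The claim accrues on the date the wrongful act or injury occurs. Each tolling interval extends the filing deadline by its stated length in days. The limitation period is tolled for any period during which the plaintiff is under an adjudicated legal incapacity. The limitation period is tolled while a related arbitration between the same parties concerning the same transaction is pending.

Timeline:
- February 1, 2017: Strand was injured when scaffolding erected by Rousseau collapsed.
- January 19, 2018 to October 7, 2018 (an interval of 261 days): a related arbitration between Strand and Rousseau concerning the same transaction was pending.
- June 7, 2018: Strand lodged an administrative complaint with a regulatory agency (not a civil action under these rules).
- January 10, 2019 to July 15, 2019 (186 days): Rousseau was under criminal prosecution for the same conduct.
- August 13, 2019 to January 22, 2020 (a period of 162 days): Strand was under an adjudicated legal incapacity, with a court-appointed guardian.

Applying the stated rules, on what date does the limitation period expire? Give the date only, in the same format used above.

The limitation period began to run on February 1, 2017.
2 years from February 1, 2017 is February 1, 2019.
Because the pending related arbitration ran from January 19, 2018 to October 7, 2018, the deadline is extended by 261 days to October 20, 2019.
The period was tolled for 162 days by the plaintiff's legal incapacity (August 13, 2019 to January 22, 2020), pushing the deadline to March 30, 2020.
Although a criminal prosecution ran from January 10, 2019 to July 15, 2019, the stated rules do not make that a tolling event, so it is disregarded.
Nothing else in the chronology tolls or restarts the period.

March 30, 2020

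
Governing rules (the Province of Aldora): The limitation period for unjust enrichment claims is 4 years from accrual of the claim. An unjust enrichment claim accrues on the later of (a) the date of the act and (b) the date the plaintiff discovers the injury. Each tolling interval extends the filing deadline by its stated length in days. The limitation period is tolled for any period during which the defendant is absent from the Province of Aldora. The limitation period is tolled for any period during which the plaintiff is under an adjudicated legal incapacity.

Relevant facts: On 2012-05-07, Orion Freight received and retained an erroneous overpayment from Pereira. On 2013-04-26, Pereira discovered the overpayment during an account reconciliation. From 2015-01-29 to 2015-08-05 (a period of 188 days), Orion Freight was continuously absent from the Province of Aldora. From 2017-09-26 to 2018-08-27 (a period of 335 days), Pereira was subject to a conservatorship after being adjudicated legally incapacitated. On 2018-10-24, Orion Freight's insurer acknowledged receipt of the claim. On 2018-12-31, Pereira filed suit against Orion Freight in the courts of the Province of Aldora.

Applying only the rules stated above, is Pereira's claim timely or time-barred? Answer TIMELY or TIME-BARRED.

Taking the later of the act (2012-05-07) and discovery (2013-04-26), the claim accrued on 2013-04-26.
4 years from 2013-04-26 is 2017-04-26.
The period was tolled for 188 days by the defendant's absence from the jurisdiction (2015-01-29 to 2015-08-05), pushing the deadline to 2017-10-31.
Because the plaintiff's legal incapacity ran from 2017-09-26 to 2018-08-27, the deadline is extended by 335 days to 2018-10-01.
Nothing else in the chronology tolls or restarts the period.
Pereira filed on 2018-12-31, after the 2018-10-01 deadline, so the action is time-barred.

TIME-BARRED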